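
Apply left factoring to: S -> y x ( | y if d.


Common prefix: 'y'
Factored: S -> y S', S' -> x ( | if d


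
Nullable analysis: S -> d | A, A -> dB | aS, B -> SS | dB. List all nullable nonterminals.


A nonterminal is nullable iff some alternative derives ε (directly, or every symbol in it is nullable)
Nullable: {}


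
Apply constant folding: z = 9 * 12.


9 * 12 = 108 at compile time
Optimized: z = 108


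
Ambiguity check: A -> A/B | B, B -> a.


precedence layered via separate nonterminal B: deterministic
Unambiguous


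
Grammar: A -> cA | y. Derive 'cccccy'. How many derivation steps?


Derivation: A => cA => ccA => cccA => ccccA => cccccA => cccccy
Steps: 6


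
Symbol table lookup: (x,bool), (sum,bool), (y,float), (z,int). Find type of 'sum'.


Lookup 'sum' → type bool


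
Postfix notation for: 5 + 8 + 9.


Left to right (same or higher precedence on left)
Postfix: 5 8 + 9 +


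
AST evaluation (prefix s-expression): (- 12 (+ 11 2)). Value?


Evaluate inner: (+ 11 2) = 13
Evaluate root: (- 12 13) = -1
Result: -1


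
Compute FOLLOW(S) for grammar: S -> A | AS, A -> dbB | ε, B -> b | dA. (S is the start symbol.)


$ ∈ FOLLOW(S). For each A -> αBβ: add FIRST(β)\{ε} to FOLLOW(B); if β nullable, add FOLLOW(A).
FOLLOW(S) = {$}


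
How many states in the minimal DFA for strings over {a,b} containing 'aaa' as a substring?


KMP-style automaton: 3 progress states + 1 absorbing accept = 4
Minimal DFA: 4 states


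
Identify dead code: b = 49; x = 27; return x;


b is assigned but never read
Dead: 'b = 49'


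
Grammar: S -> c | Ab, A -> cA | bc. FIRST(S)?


Per alternative of S: FIRST(c) = {c}; FIRST(Ab) = {b, c}
FIRST(S) = {b, c}


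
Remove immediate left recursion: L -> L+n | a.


Left-recursive alternatives: L+n; non-recursive: a
Introduce L': L -> aL', L' -> +nL' | ε


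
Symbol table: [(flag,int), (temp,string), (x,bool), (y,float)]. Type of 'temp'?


Lookup 'temp' → type string


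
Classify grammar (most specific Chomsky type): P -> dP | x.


Right-linear: every RHS is a terminal or a terminal followed by one nonterminal
Classification: Type 3 (Regular)


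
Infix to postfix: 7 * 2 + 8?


Left to right (same or higher precedence on left)
Postfix: 7 2 * 8 +


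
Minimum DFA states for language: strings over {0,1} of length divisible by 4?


Track length mod 4: states 0..3, accept at 0
Minimal DFA: 4 states


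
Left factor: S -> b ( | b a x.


Common prefix: 'b'
Factored: S -> b S', S' -> ( | a x


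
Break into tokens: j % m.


Scan left to right, longest-match per lexeme
Tokens: ID(j), OP(%), ID(m)


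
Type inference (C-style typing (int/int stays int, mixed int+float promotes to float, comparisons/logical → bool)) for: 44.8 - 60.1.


Operand types: float - float
Rule: mixed int/float promotes to float; int/int stays int
Result type: float


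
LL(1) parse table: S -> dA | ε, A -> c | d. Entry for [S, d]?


For [S, d]: 'd' ∈ FIRST(dA)
Entry: S -> dA


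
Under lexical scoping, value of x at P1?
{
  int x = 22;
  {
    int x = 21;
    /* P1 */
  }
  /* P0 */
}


x declared in the same block as P1
x = 21


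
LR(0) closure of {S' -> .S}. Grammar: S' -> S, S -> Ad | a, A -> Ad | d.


Start: S' -> .S
For each item with dot before a nonterminal B, add B -> .γ for every B-production
Closure: [S' -> .S, S -> .Ad, S -> .a, A -> .Ad, A -> .d]


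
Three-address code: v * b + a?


Break into single-operator statements:
t1 = v * b
t2 = t1 + a


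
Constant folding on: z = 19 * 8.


19 * 8 = 152 at compile time
Optimized: z = 152


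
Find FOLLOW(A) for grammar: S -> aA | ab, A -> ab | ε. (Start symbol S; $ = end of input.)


$ ∈ FOLLOW(S). For each A -> αBβ: add FIRST(β)\{ε} to FOLLOW(B); if β nullable, add FOLLOW(A).
FOLLOW(A) = {$}


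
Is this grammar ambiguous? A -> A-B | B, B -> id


precedence layered via separate nonterminal B: deterministic
Unambiguous


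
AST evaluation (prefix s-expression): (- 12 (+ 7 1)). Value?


Evaluate inner: (+ 7 1) = 8
Evaluate root: (- 12 8) = 4
Result: 4


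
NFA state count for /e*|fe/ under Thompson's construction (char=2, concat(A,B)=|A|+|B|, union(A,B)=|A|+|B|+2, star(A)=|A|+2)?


Syntax tree has 3 char leaf(s), 1 union(s), 1 star(s)
chars contribute 3×2 = 6; each union adds +2; each star adds +2
Total: 6 + 2 + 2 = 10 states


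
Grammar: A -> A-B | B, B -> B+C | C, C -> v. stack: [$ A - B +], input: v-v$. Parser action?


no handle; shift 'v'
Action: shift


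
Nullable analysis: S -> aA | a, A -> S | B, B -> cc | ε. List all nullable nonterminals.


A nonterminal is nullable iff some alternative derives ε (directly, or every symbol in it is nullable)
Nullable: {A, B}


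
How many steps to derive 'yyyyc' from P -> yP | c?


Derivation: P => yP => yyP => yyyP => yyyyP => yyyyc
Steps: 5


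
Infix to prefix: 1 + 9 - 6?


left-to-right (same/higher precedence on left): tree is (- (+ 1 9) 6)
Prefix: - + 1 9 6


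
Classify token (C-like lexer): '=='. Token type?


Pattern: operator symbol
Type: OPERATOR


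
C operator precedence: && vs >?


'>' is relational (level 7); '&&' is logical AND (level 2)
Higher level binds tighter
'>' has higher precedence than '&&'


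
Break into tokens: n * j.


Scan left to right, longest-match per lexeme
Tokens: ID(n), OP(*), ID(j)


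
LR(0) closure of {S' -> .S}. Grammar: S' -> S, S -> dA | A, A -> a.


Start: S' -> .S
For each item with dot before a nonterminal B, add B -> .γ for every B-production
Closure: [S' -> .S, S -> .dA, S -> .A, A -> .a]


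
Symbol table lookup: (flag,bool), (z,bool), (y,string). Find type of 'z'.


Lookup 'z' → type bool


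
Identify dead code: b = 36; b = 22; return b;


first assignment to b is overwritten before any read
Dead: 'b = 36'


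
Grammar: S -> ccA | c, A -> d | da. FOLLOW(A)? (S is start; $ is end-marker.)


$ ∈ FOLLOW(S). For each A -> αBβ: add FIRST(β)\{ε} to FOLLOW(B); if β nullable, add FOLLOW(A).
FOLLOW(A) = {$}


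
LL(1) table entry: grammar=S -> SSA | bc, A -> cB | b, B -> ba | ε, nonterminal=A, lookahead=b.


For [A, b]: 'b' ∈ FIRST(b)
Entry: A -> b


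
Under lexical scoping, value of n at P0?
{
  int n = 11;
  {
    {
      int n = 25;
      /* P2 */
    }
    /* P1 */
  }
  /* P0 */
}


n declared in the same block as P0
n = 11


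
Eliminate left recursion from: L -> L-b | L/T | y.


Left-recursive alternatives: L-b, L/T; non-recursive: y
Introduce L': L -> yL', L' -> -bL' | /TL' | ε


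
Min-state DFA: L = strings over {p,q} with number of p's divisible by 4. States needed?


Track (count of p) mod 4: states 0..3, accept at 0
Minimal DFA: 4 states


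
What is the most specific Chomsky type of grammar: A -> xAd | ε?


Single nonterminal LHS, but x^n d^n is not regular
Classification: Type 2 (Context-Free)


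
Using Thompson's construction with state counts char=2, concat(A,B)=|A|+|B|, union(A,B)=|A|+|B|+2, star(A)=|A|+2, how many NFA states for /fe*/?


Syntax tree has 2 char leaf(s), 0 union(s), 1 star(s)
chars contribute 2×2 = 4; each union adds +2; each star adds +2
Total: 4 + 0 + 2 = 6 states


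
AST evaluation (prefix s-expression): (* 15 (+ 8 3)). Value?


Evaluate inner: (+ 8 3) = 11
Evaluate root: (* 15 11) = 165
Result: 165


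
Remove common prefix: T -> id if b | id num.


Common prefix: 'id'
Factored: T -> id T', T' -> if b | num


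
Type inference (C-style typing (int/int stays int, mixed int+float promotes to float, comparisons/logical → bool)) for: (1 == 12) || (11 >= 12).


Operand types: bool || bool
Rule: logical operators take bool operands and yield bool
Result type: bool


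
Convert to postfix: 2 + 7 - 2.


Left to right (same or higher precedence on left)
Postfix: 2 7 + 2 -


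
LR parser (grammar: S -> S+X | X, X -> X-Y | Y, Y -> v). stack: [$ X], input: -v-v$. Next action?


shift '-' to continue X -> X-Y
Action: shift


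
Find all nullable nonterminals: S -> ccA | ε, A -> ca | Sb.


A nonterminal is nullable iff some alternative derives ε (directly, or every symbol in it is nullable)
Nullable: {S}


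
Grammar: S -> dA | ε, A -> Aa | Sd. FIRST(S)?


Per alternative of S: FIRST(dA) = {d}; FIRST(ε) = {ε}
FIRST(S) = {d, ε}


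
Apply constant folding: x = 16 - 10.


16 - 10 = 6 at compile time
Optimized: x = 6


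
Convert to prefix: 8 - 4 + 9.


left-to-right (same/higher precedence on left): tree is (+ (- 8 4) 9)
Prefix: + - 8 4 9


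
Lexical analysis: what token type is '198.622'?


Pattern: digits with a decimal point
Type: FLOAT_LITERAL


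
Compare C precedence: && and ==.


'==' is equality (level 6); '&&' is logical AND (level 2)
Higher level binds tighter
'==' has higher precedence than '&&'


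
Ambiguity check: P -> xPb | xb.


balanced x^n…b^n: each string has a unique parse
Unambiguous


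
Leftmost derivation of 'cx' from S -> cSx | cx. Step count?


Derivation: S => cx
Steps: 1


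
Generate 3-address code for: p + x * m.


Break into single-operator statements:
t1 = x * m
t2 = p + t1


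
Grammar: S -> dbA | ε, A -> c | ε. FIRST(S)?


Per alternative of S: FIRST(dbA) = {d}; FIRST(ε) = {ε}
FIRST(S) = {d, ε}


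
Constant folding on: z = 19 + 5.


19 + 5 = 24 at compile time
Optimized: z = 24


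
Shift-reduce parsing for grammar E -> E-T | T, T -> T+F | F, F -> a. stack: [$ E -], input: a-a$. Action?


no handle ('E-' is not any RHS); shift 'a'
Action: shift


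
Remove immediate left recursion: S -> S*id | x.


Left-recursive alternatives: S*id; non-recursive: x
Introduce S': S -> xS', S' -> *idS' | ε


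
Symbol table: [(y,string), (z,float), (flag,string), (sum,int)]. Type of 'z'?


Lookup 'z' → type float


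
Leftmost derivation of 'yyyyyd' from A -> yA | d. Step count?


Derivation: A => yA => yyA => yyyA => yyyyA => yyyyyA => yyyyyd
Steps: 6


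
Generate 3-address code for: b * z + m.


Break into single-operator statements:
t1 = b * z
t2 = t1 + m


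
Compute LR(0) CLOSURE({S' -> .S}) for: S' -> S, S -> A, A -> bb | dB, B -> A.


Start: S' -> .S
For each item with dot before a nonterminal B, add B -> .γ for every B-production
Closure: [S' -> .S, S -> .A, A -> .bb, A -> .dB]


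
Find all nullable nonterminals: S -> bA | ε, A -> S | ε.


A nonterminal is nullable iff some alternative derives ε (directly, or every symbol in it is nullable)
Nullable: {A, S}


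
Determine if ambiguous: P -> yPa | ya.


balanced y^n…a^n: each string has a unique parse
Unambiguous


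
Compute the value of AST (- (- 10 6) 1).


Evaluate inner: (- 10 6) = 4
Evaluate root: (- 4 1) = 3
Result: 3


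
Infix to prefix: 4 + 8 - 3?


left-to-right (same/higher precedence on left): tree is (- (+ 4 8) 3)
Prefix: - + 4 8 3


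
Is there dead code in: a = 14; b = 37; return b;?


a is assigned but never read
Dead: 'a = 14'


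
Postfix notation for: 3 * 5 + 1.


Left to right (same or higher precedence on left)
Postfix: 3 5 * 1 +


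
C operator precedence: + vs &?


'+' is additive (level 9); '&' is bitwise AND (level 5)
Higher level binds tighter
'+' has higher precedence than '&'


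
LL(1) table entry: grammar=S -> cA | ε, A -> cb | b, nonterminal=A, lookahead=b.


For [A, b]: 'b' ∈ FIRST(b)
Entry: A -> b


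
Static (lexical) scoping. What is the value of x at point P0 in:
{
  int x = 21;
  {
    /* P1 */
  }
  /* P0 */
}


x declared in the same block as P0
x = 21


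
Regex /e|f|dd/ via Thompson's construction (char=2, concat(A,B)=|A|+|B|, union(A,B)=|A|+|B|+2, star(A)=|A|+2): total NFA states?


Syntax tree has 4 char leaf(s), 2 union(s), 0 star(s)
chars contribute 4×2 = 8; each union adds +2; each star adds +2
Total: 8 + 4 + 0 = 12 states


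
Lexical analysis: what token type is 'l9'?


Pattern: letter/underscore followed by alphanumerics, not a keyword
Type: IDENTIFIER


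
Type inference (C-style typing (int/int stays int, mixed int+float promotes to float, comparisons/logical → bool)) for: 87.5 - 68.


Operand types: float - int
Rule: mixed int/float promotes to float; int/int stays int
Result type: float


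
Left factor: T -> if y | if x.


Common prefix: 'if'
Factored: T -> if T', T' -> y | x


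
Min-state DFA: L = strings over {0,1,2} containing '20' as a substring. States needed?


KMP-style automaton: 2 progress states + 1 absorbing accept = 3
Minimal DFA: 3 states


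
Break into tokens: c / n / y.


Scan left to right, longest-match per lexeme
Tokens: ID(c), OP(/), ID(n), OP(/), ID(y)


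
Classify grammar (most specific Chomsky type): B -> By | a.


Left-linear: every RHS is a terminal or one nonterminal followed by a terminal
Classification: Type 3 (Regular)


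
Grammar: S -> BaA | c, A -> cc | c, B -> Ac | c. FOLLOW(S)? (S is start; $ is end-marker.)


$ ∈ FOLLOW(S). For each A -> αBβ: add FIRST(β)\{ε} to FOLLOW(B); if β nullable, add FOLLOW(A).
FOLLOW(S) = {$}


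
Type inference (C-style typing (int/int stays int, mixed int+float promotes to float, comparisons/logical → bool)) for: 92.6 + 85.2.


Operand types: float + float
Rule: mixed int/float promotes to float; int/int stays int
Result type: float


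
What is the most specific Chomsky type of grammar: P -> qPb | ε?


Single nonterminal LHS, but q^n b^n is not regular
Classification: Type 2 (Context-Free)


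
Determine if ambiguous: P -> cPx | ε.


balanced c^n…x^n: each string has a unique parse
Unambiguous


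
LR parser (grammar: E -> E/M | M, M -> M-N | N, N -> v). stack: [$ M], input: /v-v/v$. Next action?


lookahead ∉ {-} so M won't extend; reduce E -> M
Action: reduce (E -> M)


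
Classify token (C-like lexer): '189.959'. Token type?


Pattern: digits with a decimal point
Type: FLOAT_LITERAL


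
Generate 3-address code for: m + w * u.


Break into single-operator statements:
t1 = w * u
t2 = m + t1


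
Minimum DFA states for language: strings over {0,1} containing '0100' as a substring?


KMP-style automaton: 4 progress states + 1 absorbing accept = 5
Minimal DFA: 5 states


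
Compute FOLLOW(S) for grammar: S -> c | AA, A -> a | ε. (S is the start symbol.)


$ ∈ FOLLOW(S). For each A -> αBβ: add FIRST(β)\{ε} to FOLLOW(B); if β nullable, add FOLLOW(A).
FOLLOW(S) = {$}


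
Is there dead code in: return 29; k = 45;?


statement follows a return and is unreachable
Dead: 'k = 45'


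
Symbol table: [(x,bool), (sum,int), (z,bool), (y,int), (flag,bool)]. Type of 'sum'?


Lookup 'sum' → type int


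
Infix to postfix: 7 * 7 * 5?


Left to right (same or higher precedence on left)
Postfix: 7 7 * 5 *


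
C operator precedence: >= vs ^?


'>=' is relational (level 7); '^' is bitwise XOR (level 4)
Higher level binds tighter
'>=' has higher precedence than '^'


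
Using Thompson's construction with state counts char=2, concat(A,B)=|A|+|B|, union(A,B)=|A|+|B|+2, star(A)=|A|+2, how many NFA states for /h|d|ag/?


Syntax tree has 4 char leaf(s), 2 union(s), 0 star(s)
chars contribute 4×2 = 8; each union adds +2; each star adds +2
Total: 8 + 4 + 0 = 12 states


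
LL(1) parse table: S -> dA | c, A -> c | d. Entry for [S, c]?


For [S, c]: 'c' ∈ FIRST(c)
Entry: S -> c


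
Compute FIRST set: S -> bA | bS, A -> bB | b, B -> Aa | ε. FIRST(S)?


Per alternative of S: FIRST(bA) = {b}; FIRST(bS) = {b}
FIRST(S) = {b}


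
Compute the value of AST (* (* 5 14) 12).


Evaluate inner: (* 5 14) = 70
Evaluate root: (* 70 12) = 840
Result: 840


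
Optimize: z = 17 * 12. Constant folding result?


17 * 12 = 204 at compile time
Optimized: z = 204


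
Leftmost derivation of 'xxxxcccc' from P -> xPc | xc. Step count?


Derivation: P => xPc => xxPcc => xxxPccc => xxxxcccc
Steps: 4


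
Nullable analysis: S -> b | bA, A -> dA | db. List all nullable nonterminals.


A nonterminal is nullable iff some alternative derives ε (directly, or every symbol in it is nullable)
Nullable: {}


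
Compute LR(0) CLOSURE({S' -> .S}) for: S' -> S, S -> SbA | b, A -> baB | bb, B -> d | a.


Start: S' -> .S
For each item with dot before a nonterminal B, add B -> .γ for every B-production
Closure: [S' -> .S, S -> .SbA, S -> .b]


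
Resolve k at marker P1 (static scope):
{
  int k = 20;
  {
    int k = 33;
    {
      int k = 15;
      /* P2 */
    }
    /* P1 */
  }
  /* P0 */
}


k declared in the same block as P1
k = 33


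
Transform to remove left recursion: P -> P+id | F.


Left-recursive alternatives: P+id; non-recursive: F
Introduce P': P -> FP', P' -> +idP' | ε


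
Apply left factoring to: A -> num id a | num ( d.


Common prefix: 'num'
Factored: A -> num A', A' -> id a | ( d


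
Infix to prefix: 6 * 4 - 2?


left-to-right (same/higher precedence on left): tree is (- (* 6 4) 2)
Prefix: - * 6 4 2


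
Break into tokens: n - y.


Scan left to right, longest-match per lexeme
Tokens: ID(n), OP(-), ID(y)


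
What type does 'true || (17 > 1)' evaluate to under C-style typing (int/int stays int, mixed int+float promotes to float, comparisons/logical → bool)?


Operand types: bool || bool
Rule: logical operators take bool operands and yield bool
Result type: bool


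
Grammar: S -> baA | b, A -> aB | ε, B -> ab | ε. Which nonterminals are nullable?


A nonterminal is nullable iff some alternative derives ε (directly, or every symbol in it is nullable)
Nullable: {A, B}


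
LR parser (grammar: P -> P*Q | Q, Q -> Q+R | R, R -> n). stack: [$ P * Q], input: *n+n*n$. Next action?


handle 'P*Q' on top; lookahead ∈ FOLLOW(P) = {*, $}
Action: reduce (P -> P*Q)


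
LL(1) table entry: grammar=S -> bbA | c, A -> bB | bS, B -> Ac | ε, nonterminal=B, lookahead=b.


For [B, b]: 'b' ∈ FIRST(Ac)
Entry: B -> Ac


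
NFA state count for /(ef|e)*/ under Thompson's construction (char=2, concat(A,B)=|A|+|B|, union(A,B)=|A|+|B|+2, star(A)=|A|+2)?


Syntax tree has 3 char leaf(s), 1 union(s), 1 star(s)
chars contribute 3×2 = 6; each union adds +2; each star adds +2
Total: 6 + 2 + 2 = 10 states


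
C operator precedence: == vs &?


'==' is equality (level 6); '&' is bitwise AND (level 5)
Higher level binds tighter
'==' has higher precedence than '&'


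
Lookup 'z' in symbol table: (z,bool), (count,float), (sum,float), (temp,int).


Lookup 'z' → type bool


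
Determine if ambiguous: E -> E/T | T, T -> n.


precedence layered via separate nonterminal T: deterministic
Unambiguous


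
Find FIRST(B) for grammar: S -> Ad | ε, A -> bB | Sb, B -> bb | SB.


Per alternative of B: FIRST(bb) = {b}; FIRST(SB) = {b}
FIRST(B) = {b}


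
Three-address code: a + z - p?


Break into single-operator statements:
t1 = a + z
t2 = t1 - p


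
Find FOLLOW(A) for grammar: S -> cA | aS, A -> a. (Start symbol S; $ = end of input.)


$ ∈ FOLLOW(S). For each A -> αBβ: add FIRST(β)\{ε} to FOLLOW(B); if β nullable, add FOLLOW(A).
FOLLOW(A) = {$}


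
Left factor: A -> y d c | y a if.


Common prefix: 'y'
Factored: A -> y A', A' -> d c | a if


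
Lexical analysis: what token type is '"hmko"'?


Pattern: double-quoted sequence
Type: STRING_LITERAL


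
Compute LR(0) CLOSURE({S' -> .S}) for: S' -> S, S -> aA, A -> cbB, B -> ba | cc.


Start: S' -> .S
For each item with dot before a nonterminal B, add B -> .γ for every B-production
Closure: [S' -> .S, S -> .aA]


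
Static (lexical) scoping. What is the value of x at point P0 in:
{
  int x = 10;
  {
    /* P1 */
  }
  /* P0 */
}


x declared in the same block as P0
x = 10


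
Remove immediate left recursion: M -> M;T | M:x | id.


Left-recursive alternatives: M;T, M:x; non-recursive: id
Introduce M': M -> idM', M' -> ;TM' | :xM' | ε


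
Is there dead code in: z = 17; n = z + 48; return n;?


z is read by n's definition; n is returned
No dead code


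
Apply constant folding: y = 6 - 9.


6 - 9 = -3 at compile time
Optimized: y = -3


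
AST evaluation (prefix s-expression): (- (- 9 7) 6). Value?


Evaluate inner: (- 9 7) = 2
Evaluate root: (- 2 6) = -4
Result: -4


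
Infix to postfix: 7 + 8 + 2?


Left to right (same or higher precedence on left)
Postfix: 7 8 + 2 +


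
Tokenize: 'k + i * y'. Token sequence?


Scan left to right, longest-match per lexeme
Tokens: ID(k), OP(+), ID(i), OP(*), ID(y)


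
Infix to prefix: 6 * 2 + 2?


left-to-right (same/higher precedence on left): tree is (+ (* 6 2) 2)
Prefix: + * 6 2 2


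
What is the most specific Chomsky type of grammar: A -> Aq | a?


Left-linear: every RHS is a terminal or one nonterminal followed by a terminal
Classification: Type 3 (Regular)


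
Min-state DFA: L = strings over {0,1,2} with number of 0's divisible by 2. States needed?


Track (count of 0) mod 2: states 0..1, accept at 0
Minimal DFA: 2 states


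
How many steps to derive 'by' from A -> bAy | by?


Derivation: A => by
Steps: 1


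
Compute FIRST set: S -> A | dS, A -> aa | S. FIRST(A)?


Per alternative of A: FIRST(aa) = {a}; FIRST(S) = {a, d}
FIRST(A) = {a, d}


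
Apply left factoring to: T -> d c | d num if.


Common prefix: 'd'
Factored: T -> d T', T' -> c | num if


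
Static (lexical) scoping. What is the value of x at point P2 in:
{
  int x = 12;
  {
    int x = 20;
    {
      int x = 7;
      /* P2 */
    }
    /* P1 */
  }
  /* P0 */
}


x declared in the same block as P2
x = 7


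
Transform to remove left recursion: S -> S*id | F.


Left-recursive alternatives: S*id; non-recursive: F
Introduce S': S -> FS', S' -> *idS' | ε


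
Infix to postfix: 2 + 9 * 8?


* has higher precedence, evaluate 9*8 first
Postfix: 2 9 8 * +


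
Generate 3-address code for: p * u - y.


Break into single-operator statements:
t1 = p * u
t2 = t1 - y


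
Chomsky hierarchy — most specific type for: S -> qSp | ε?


Single nonterminal LHS, but q^n p^n is not regular
Classification: Type 2 (Context-Free)


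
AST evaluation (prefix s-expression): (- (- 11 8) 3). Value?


Evaluate inner: (- 11 8) = 3
Evaluate root: (- 3 3) = 0
Result: 0


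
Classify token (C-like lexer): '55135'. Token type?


Pattern: digits only
Type: INTEGER_LITERAL


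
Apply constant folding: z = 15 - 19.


15 - 19 = -4 at compile time
Optimized: z = -4


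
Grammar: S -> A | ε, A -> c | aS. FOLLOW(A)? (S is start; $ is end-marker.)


$ ∈ FOLLOW(S). For each A -> αBβ: add FIRST(β)\{ε} to FOLLOW(B); if β nullable, add FOLLOW(A).
FOLLOW(A) = {$}


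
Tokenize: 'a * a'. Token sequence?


Scan left to right, longest-match per lexeme
Tokens: ID(a), OP(*), ID(a)


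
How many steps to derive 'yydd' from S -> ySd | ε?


Derivation: S => ySd => yySdd => yydd
Steps: 3


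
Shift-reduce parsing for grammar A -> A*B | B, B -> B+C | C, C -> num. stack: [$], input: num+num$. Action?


no handle on stack; shift 'num'
Action: shift


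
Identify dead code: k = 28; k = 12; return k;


first assignment to k is overwritten before any read
Dead: 'k = 28'


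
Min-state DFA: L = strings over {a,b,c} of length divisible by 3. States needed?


Track length mod 3: states 0..2, accept at 0
Minimal DFA: 3 states


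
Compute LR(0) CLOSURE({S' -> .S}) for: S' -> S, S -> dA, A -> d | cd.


Start: S' -> .S
For each item with dot before a nonterminal B, add B -> .γ for every B-production
Closure: [S' -> .S, S -> .dA]


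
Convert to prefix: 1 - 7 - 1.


left-to-right (same/higher precedence on left): tree is (- (- 1 7) 1)
Prefix: - - 1 7 1


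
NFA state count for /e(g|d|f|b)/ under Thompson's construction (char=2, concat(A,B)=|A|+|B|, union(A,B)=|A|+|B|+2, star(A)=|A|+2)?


Syntax tree has 5 char leaf(s), 3 union(s), 0 star(s)
chars contribute 5×2 = 10; each union adds +2; each star adds +2
Total: 10 + 6 + 0 = 16 states


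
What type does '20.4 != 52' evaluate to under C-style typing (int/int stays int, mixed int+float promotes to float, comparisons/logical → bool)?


Operand types: float != int
Rule: comparison yields bool
Result type: bool


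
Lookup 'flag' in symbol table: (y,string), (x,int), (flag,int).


Lookup 'flag' → type int


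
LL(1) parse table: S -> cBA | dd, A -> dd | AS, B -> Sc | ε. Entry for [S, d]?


For [S, d]: 'd' ∈ FIRST(dd)
Entry: S -> dd


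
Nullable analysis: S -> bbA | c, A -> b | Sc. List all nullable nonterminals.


A nonterminal is nullable iff some alternative derives ε (directly, or every symbol in it is nullable)
Nullable: {}


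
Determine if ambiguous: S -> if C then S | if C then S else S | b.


dangling else: 'if C then if C then b else b' parses two ways
Ambiguous


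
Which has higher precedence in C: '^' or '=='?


'==' is equality (level 6); '^' is bitwise XOR (level 4)
Higher level binds tighter
'==' has higher precedence than '^'


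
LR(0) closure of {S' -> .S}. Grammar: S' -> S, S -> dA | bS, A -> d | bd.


Start: S' -> .S
For each item with dot before a nonterminal B, add B -> .γ for every B-production
Closure: [S' -> .S, S -> .dA, S -> .bS]


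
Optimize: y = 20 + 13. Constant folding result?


20 + 13 = 33 at compile time
Optimized: y = 33


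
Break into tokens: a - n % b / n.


Scan left to right, longest-match per lexeme
Tokens: ID(a), OP(-), ID(n), OP(%), ID(b), OP(/), ID(n)


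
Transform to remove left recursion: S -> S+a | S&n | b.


Left-recursive alternatives: S+a, S&n; non-recursive: b
Introduce S': S -> bS', S' -> +aS' | &nS' | ε


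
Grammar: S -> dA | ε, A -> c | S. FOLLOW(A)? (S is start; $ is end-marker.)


$ ∈ FOLLOW(S). For each A -> αBβ: add FIRST(β)\{ε} to FOLLOW(B); if β nullable, add FOLLOW(A).
FOLLOW(A) = {$}


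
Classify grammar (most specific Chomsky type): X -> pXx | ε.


Single nonterminal LHS, but p^n x^n is not regular
Classification: Type 2 (Context-Free)


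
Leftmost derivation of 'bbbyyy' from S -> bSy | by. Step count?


Derivation: S => bSy => bbSyy => bbbyyy
Steps: 3


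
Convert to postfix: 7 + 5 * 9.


* has higher precedence, evaluate 5*9 first
Postfix: 7 5 9 * +


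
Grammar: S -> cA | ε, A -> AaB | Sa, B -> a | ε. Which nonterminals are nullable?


A nonterminal is nullable iff some alternative derives ε (directly, or every symbol in it is nullable)
Nullable: {B, S}


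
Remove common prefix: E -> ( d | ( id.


Common prefix: '('
Factored: E -> ( E', E' -> d | id


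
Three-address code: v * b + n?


Break into single-operator statements:
t1 = v * b
t2 = t1 + n


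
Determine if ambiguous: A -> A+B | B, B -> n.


precedence layered via separate nonterminal B: deterministic
Unambiguous


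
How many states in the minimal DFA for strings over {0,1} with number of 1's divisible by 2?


Track (count of 1) mod 2: states 0..1, accept at 0
Minimal DFA: 2 states


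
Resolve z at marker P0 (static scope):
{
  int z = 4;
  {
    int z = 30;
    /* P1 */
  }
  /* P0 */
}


z declared in the same block as P0
z = 4


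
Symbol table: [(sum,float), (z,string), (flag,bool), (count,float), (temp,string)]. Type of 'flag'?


Lookup 'flag' → type bool


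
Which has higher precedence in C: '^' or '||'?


'^' is bitwise XOR (level 4); '||' is logical OR (level 1)
Higher level binds tighter
'^' has higher precedence than '||'


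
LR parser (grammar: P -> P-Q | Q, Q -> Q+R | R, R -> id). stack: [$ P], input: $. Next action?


start symbol P on stack, input exhausted
Action: accept


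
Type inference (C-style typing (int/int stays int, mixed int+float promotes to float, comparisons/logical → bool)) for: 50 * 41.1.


Operand types: int * float
Rule: mixed int/float promotes to float; int/int stays int
Result type: float


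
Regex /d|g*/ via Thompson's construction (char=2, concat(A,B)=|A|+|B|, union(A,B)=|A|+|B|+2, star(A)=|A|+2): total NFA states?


Syntax tree has 2 char leaf(s), 1 union(s), 1 star(s)
chars contribute 2×2 = 4; each union adds +2; each star adds +2
Total: 4 + 2 + 2 = 8 states


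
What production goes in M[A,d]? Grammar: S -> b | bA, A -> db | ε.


For [A, d]: 'd' ∈ FIRST(db)
Entry: A -> db


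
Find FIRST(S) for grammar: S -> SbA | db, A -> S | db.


Per alternative of S: FIRST(SbA) = {d}; FIRST(db) = {d}
FIRST(S) = {d}


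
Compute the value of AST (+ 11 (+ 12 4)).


Evaluate inner: (+ 12 4) = 16
Evaluate root: (+ 11 16) = 27
Result: 27


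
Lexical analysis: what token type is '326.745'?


Pattern: digits with a decimal point
Type: FLOAT_LITERAL


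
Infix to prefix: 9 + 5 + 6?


left-to-right (same/higher precedence on left): tree is (+ (+ 9 5) 6)
Prefix: + + 9 5 6


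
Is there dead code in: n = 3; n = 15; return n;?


first assignment to n is overwritten before any read
Dead: 'n = 3'


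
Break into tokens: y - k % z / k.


Scan left to right, longest-match per lexeme
Tokens: ID(y), OP(-), ID(k), OP(%), ID(z), OP(/), ID(k)


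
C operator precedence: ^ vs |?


'^' is bitwise XOR (level 4); '|' is bitwise OR (level 3)
Higher level binds tighter
'^' has higher precedence than '|'


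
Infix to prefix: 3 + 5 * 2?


'*' binds tighter: tree is (+ 3 (* 5 2))
Prefix: + 3 * 5 2


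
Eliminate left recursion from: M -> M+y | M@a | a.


Left-recursive alternatives: M+y, M@a; non-recursive: a
Introduce M': M -> aM', M' -> +yM' | @aM' | ε


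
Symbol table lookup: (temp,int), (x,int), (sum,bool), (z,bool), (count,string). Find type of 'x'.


Lookup 'x' → type int


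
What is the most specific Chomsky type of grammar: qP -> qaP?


LHS has context (more than one symbol) and |LHS| ≤ |RHS|
Classification: Type 1 (Context-Sensitive)


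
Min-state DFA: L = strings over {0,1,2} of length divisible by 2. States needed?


Track length mod 2: states 0..1, accept at 0
Minimal DFA: 2 states


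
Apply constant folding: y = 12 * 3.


12 * 3 = 36 at compile time
Optimized: y = 36


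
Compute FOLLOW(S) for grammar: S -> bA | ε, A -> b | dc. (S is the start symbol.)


$ ∈ FOLLOW(S). For each A -> αBβ: add FIRST(β)\{ε} to FOLLOW(B); if β nullable, add FOLLOW(A).
FOLLOW(S) = {$}


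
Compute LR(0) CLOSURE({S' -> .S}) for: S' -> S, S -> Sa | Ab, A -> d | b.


Start: S' -> .S
For each item with dot before a nonterminal B, add B -> .γ for every B-production
Closure: [S' -> .S, S -> .Sa, S -> .Ab, A -> .d, A -> .b]


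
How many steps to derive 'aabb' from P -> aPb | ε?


Derivation: P => aPb => aaPbb => aabb
Steps: 3


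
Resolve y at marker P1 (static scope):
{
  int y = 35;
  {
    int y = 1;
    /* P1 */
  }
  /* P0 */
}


y declared in the same block as P1
y = 1


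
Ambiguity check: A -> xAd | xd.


balanced x^n…d^n: each string has a unique parse
Unambiguous


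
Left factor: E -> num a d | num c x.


Common prefix: 'num'
Factored: E -> num E', E' -> a d | c x


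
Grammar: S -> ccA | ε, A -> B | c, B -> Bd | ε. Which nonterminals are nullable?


A nonterminal is nullable iff some alternative derives ε (directly, or every symbol in it is nullable)
Nullable: {A, B, S}


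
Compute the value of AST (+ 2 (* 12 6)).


Evaluate inner: (* 12 6) = 72
Evaluate root: (+ 2 72) = 74
Result: 74


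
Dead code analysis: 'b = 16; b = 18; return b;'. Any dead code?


first assignment to b is overwritten before any read
Dead: 'b = 16'


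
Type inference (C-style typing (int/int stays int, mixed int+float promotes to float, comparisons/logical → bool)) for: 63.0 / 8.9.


Operand types: float / float
Rule: mixed int/float promotes to float; int/int stays int
Result type: float


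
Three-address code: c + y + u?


Break into single-operator statements:
t1 = c + y
t2 = t1 + u


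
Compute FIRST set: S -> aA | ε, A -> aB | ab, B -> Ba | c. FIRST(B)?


Per alternative of B: FIRST(Ba) = {c}; FIRST(c) = {c}
FIRST(B) = {c}


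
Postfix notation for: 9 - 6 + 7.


Left to right (same or higher precedence on left)
Postfix: 9 6 - 7 +


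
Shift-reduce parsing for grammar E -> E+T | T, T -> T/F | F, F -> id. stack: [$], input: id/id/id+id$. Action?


no handle on stack; shift 'id'
Action: shift


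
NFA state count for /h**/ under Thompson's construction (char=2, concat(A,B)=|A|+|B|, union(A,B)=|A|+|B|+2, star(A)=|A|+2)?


Syntax tree has 1 char leaf(s), 0 union(s), 2 star(s)
chars contribute 1×2 = 2; each union adds +2; each star adds +2
Total: 2 + 0 + 4 = 6 states


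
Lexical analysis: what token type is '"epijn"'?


Pattern: double-quoted sequence
Type: STRING_LITERAL


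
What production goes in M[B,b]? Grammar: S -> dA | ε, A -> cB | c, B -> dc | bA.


For [B, b]: 'b' ∈ FIRST(bA)
Entry: B -> bA


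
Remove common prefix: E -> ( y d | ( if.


Common prefix: '('
Factored: E -> ( E', E' -> y d | if


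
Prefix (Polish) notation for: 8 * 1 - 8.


left-to-right (same/higher precedence on left): tree is (- (* 8 1) 8)
Prefix: - * 8 1 8


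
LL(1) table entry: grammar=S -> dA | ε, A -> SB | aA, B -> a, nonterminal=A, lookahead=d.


For [A, d]: 'd' ∈ FIRST(SB)
Entry: A -> SB


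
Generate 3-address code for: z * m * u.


Break into single-operator statements:
t1 = z * m
t2 = t1 * u


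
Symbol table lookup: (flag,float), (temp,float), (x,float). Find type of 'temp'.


Lookup 'temp' → type float


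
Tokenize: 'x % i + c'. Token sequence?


Scan left to right, longest-match per lexeme
Tokens: ID(x), OP(%), ID(i), OP(+), ID(c)


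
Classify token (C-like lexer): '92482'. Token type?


Pattern: digits only
Type: INTEGER_LITERAL


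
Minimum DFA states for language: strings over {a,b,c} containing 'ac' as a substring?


KMP-style automaton: 2 progress states + 1 absorbing accept = 3
Minimal DFA: 3 states


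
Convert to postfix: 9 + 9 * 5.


* has higher precedence, evaluate 9*5 first
Postfix: 9 9 5 * +


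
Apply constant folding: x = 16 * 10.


16 * 10 = 160 at compile time
Optimized: x = 160


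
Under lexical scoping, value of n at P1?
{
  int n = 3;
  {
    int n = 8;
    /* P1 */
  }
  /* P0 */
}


n declared in the same block as P1
n = 8


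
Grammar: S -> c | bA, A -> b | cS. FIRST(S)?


Per alternative of S: FIRST(c) = {c}; FIRST(bA) = {b}
FIRST(S) = {b, c}


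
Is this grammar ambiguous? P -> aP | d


right-linear, alternatives start with distinct terminals 'a' vs 'd': unique leftmost derivation
Unambiguous


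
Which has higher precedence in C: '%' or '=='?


'%' is multiplicative (level 10); '==' is equality (level 6)
Higher level binds tighter
'%' has higher precedence than '=='


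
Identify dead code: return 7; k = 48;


statement follows a return and is unreachable
Dead: 'k = 48'


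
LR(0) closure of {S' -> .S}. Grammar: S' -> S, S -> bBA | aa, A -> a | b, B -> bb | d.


Start: S' -> .S
For each item with dot before a nonterminal B, add B -> .γ for every B-production
Closure: [S' -> .S, S -> .bBA, S -> .aa]


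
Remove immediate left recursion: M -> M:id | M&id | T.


Left-recursive alternatives: M:id, M&id; non-recursive: T
Introduce M': M -> TM', M' -> :idM' | &idM' | ε


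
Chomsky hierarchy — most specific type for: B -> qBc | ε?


Single nonterminal LHS, but q^n c^n is not regular
Classification: Type 2 (Context-Free)


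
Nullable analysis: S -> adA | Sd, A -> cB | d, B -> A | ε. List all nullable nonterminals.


A nonterminal is nullable iff some alternative derives ε (directly, or every symbol in it is nullable)
Nullable: {B}


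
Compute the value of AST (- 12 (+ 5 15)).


Evaluate inner: (+ 5 15) = 20
Evaluate root: (- 12 20) = -8
Result: -8


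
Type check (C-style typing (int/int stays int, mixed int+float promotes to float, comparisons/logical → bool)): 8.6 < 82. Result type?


Operand types: float < int
Rule: comparison yields bool
Result type: bool


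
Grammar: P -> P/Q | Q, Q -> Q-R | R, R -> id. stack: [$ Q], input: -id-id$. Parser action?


shift '-' to continue Q -> Q-R
Action: shift


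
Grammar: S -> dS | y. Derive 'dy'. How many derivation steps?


Derivation: S => dS => dy
Steps: 2


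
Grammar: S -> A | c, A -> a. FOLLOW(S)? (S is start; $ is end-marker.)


$ ∈ FOLLOW(S). For each A -> αBβ: add FIRST(β)\{ε} to FOLLOW(B); if β nullable, add FOLLOW(A).
FOLLOW(S) = {$}


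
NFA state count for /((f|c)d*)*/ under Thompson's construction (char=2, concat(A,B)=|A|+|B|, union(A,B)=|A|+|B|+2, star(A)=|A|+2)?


Syntax tree has 3 char leaf(s), 1 union(s), 2 star(s)
chars contribute 3×2 = 6; each union adds +2; each star adds +2
Total: 6 + 2 + 4 = 12 states


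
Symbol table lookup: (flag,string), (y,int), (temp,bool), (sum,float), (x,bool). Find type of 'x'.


Lookup 'x' → type bool


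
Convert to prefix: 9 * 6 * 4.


left-to-right (same/higher precedence on left): tree is (* (* 9 6) 4)
Prefix: * * 9 6 4


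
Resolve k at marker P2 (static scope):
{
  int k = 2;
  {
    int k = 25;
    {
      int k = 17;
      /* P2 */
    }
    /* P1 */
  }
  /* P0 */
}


k declared in the same block as P2
k = 17


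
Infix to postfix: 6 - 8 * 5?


* has higher precedence, evaluate 8*5 first
Postfix: 6 8 5 * -


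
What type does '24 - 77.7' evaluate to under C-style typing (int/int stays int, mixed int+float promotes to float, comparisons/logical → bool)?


Operand types: int - float
Rule: mixed int/float promotes to float; int/int stays int
Result type: float


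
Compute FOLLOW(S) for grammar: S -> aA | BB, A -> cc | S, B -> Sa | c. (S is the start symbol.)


$ ∈ FOLLOW(S). For each A -> αBβ: add FIRST(β)\{ε} to FOLLOW(B); if β nullable, add FOLLOW(A).
FOLLOW(S) = {$, a}


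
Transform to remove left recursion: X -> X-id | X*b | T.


Left-recursive alternatives: X-id, X*b; non-recursive: T
Introduce X': X -> TX', X' -> -idX' | *bX' | ε


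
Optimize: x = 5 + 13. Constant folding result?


5 + 13 = 18 at compile time
Optimized: x = 18


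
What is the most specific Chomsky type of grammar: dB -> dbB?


LHS has context (more than one symbol) and |LHS| ≤ |RHS|
Classification: Type 1 (Context-Sensitive)


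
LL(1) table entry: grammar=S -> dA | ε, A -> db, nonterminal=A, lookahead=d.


For [A, d]: 'd' ∈ FIRST(db)
Entry: A -> db


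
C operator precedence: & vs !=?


'!=' is equality (level 6); '&' is bitwise AND (level 5)
Higher level binds tighter
'!=' has higher precedence than '&'


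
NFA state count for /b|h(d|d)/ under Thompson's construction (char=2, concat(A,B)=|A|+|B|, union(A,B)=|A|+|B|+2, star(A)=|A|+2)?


Syntax tree has 4 char leaf(s), 2 union(s), 0 star(s)
chars contribute 4×2 = 8; each union adds +2; each star adds +2
Total: 8 + 4 + 0 = 12 states


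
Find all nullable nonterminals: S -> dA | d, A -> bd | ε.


A nonterminal is nullable iff some alternative derives ε (directly, or every symbol in it is nullable)
Nullable: {A}


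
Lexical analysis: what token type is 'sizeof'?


Pattern: reserved word
Type: KEYWORD
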